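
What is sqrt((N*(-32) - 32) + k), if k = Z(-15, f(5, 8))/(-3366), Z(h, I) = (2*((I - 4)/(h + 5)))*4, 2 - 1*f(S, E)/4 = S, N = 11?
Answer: 4*I*sqrt(188834470)/2805 ≈ 19.596*I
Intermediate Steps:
f(S, E) = 8 - 4*S
Z(h, I) = 8*(-4 + I)/(5 + h) (Z(h, I) = (2*((-4 + I)/(5 + h)))*4 = (2*(-4 + I)/(5 + h))*4 = 8*(-4 + I)/(5 + h))
k = -32/8415 (k = (8*(-4 + (8 - 4*5))/(5 - 15))/(-3366) = (8*(-4 + (8 - 20))/(-10))*(-1/3366) = (8*(-1/10)*(-4 - 12))*(-1/3366) = (8*(-1/10)*(-16))*(-1/3366) = (64/5)*(-1/3366) = -32/8415 ≈ -0.0038027)
sqrt((N*(-32) - 32) + k) = sqrt((11*(-32) - 32) - 32/8415) = sqrt((-352 - 32) - 32/8415) = sqrt(-384 - 32/8415) = sqrt(-3231392/8415) = 4*I*sqrt(188834470)/2805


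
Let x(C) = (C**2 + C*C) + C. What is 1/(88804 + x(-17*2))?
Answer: 1/91082 ≈ 1.0979e-5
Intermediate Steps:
x(C) = C + 2*C**2 (x(C) = (C**2 + C**2) + C = 2*C**2 + C = C + 2*C**2)
1/(88804 + x(-17*2)) = 1/(88804 + (-17*2)*(1 + 2*(-17*2))) = 1/(88804 - 34*(1 + 2*(-34))) = 1/(88804 - 34*(1 - 68)) = 1/(88804 - 34*(-67)) = 1/(88804 + 2278) = 1/91082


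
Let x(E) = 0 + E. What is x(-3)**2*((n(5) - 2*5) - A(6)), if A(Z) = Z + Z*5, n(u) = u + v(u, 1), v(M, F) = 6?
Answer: -315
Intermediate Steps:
x(E) = E
n(u) = 6 + u (n(u) = u + 6 = 6 + u)
A(Z) = 6*Z (A(Z) = Z + 5*Z = 6*Z)
x(-3)**2*((n(5) - 2*5) - A(6)) = (-3)**2*(((6 + 5) - 2*5) - 6*6) = 9*((11 - 10) - 1*36) = 9*(1 - 36) = 9*(-35) = -315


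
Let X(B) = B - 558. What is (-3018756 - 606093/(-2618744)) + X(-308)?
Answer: -7907616388675/2618744 ≈ -3.0196e+6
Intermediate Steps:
X(B) = -558 + B
(-3018756 - 606093/(-2618744)) + X(-308) = (-3018756 - 606093/(-2618744)) + (-558 - 308) = (-3018756 - 606093*(-1/2618744)) - 866 = (-3018756 + 606093/2618744) - 866 = -7905348556371/2618744 - 866 = -7907616388675/2618744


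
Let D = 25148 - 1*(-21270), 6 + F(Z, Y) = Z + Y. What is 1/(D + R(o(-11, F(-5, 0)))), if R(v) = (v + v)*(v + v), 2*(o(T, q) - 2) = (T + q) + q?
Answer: 1/47259 ≈ 2.1160e-5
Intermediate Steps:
F(Z, Y) = -6 + Y + Z (F(Z, Y) = -6 + (Z + Y) = -6 + (Y + Z) = -6 + Y + Z)
o(T, q) = 2 + q + T/2 (o(T, q) = 2 + ((T + q) + q)/2 = 2 + (T + 2*q)/2 = 2 + (q + T/2) = 2 + q + T/2)
D = 46418 (D = 25148 + 21270 = 46418)
R(v) = 4*v² (R(v) = (2*v)*(2*v) = 4*v²)
1/(D + R(o(-11, F(-5, 0)))) = 1/(46418 + 4*(2 + (-6 + 0 - 5) + (½)*(-11))²) = 1/(46418 + 4*(2 - 11 - 11/2)²) = 1/(46418 + 4*(-29/2)²) = 1/(46418 + 4*(841/4)) = 1/(46418 + 841) = 1/47259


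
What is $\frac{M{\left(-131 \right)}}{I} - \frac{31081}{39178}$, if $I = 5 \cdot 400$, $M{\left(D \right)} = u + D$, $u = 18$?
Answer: $- \frac{33294557}{39178000} \approx -0.84983$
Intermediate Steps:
$M{\left(D \right)} = 18 + D$
$I = 2000$
$\frac{M{\left(-131 \right)}}{I} - \frac{31081}{39178} = \frac{18 - 131}{2000} - \frac{31081}{39178} = \left(-113\right) \frac{1}{2000} - \frac{31081}{39178} = - \frac{113}{2000} - \frac{31081}{39178} = - \frac{33294557}{39178000}$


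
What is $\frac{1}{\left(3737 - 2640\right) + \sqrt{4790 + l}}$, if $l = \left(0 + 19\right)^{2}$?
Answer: $\frac{1097}{1198258} - \frac{\sqrt{5151}}{1198258} \approx 0.0008556$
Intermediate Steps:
$l = 361$ ($l = 19^{2} = 361$)
$\frac{1}{\left(3737 - 2640\right) + \sqrt{4790 + l}} = \frac{1}{\left(3737 - 2640\right) + \sqrt{4790 + 361}} = \frac{1}{1097 + \sqrt{5151}}$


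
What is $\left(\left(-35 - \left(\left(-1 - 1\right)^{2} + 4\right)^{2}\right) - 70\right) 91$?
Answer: $-15379$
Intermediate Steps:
$\left(\left(-35 - \left(\left(-1 - 1\right)^{2} + 4\right)^{2}\right) - 70\right) 91 = \left(\left(-35 - \left(\left(-2\right)^{2} + 4\right)^{2}\right) - 70\right) 91 = \left(\left(-35 - \left(4 + 4\right)^{2}\right) - 70\right) 91 = \left(\left(-35 - 8^{2}\right) - 70\right) 91 = \left(\left(-35 - 64\right) - 70\right) 91 = \left(-99 - 70\right) 91 = \left(-169\right) 91 = -15379$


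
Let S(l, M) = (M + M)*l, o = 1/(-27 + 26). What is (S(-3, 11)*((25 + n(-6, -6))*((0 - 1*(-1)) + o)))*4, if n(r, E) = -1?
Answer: 0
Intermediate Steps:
o = -1 (o = 1/(-1) = -1)
S(l, M) = 2*M*l (S(l, M) = (2*M)*l = 2*M*l)
(S(-3, 11)*((25 + n(-6, -6))*((0 - 1*(-1)) + o)))*4 = ((2*11*(-3))*((25 - 1)*((0 - 1*(-1)) - 1)))*4 = -1584*((0 + 1) - 1)*4 = -1584*(1 - 1)*4 = -1584*0*4 = -66*0*4 = 0*4 = 0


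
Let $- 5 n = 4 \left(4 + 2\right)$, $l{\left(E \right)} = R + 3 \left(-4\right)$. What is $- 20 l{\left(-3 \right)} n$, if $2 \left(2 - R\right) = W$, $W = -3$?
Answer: $-816$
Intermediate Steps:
$R = \frac{7}{2}$ ($R = 2 - - \frac{3}{2} = 2 + \frac{3}{2} = \frac{7}{2} \approx 3.5$)
$l{\left(E \right)} = - \frac{17}{2}$ ($l{\left(E \right)} = \frac{7}{2} + 3 \left(-4\right) = \frac{7}{2} - 12 = - \frac{17}{2}$)
$n = - \frac{24}{5}$ ($n = - \frac{4 \left(4 + 2\right)}{5} = - \frac{4 \cdot 6}{5} = \left(- \frac{1}{5}\right) 24 = - \frac{24}{5} \approx -4.8$)
$- 20 l{\left(-3 \right)} n = \left(-20\right) \left(- \frac{17}{2}\right) \left(- \frac{24}{5}\right) = 170 \left(- \frac{24}{5}\right) = -816$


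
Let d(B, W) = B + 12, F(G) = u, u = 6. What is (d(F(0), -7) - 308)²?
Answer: 84100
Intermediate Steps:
F(G) = 6
d(B, W) = 12 + B
(d(F(0), -7) - 308)² = ((12 + 6) - 308)² = (18 - 308)² = (-290)² = 84100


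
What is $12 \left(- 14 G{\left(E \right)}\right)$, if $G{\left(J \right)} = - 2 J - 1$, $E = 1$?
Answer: $504$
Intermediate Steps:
$G{\left(J \right)} = -1 - 2 J$
$12 \left(- 14 G{\left(E \right)}\right) = 12 \left(- 14 \left(-1 - 2\right)\right) = 12 \left(\left(-14\right) \left(-3\right)\right) = 12 \cdot 42 = 504$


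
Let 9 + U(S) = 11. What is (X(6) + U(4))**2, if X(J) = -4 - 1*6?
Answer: 64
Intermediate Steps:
X(J) = -10 (X(J) = -4 - 6 = -10)
U(S) = 2 (U(S) = -9 + 11 = 2)
(X(6) + U(4))**2 = (-10 + 2)**2 = (-8)**2 = 64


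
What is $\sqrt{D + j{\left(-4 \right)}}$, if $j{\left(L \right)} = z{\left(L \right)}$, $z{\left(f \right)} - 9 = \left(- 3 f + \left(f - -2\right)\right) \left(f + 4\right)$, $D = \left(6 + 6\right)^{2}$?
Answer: $3 \sqrt{17} \approx 12.369$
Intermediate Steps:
$D = 144$ ($D = 12^{2} = 144$)
$z{\left(f \right)} = 9 + \left(2 - 2 f\right) \left(4 + f\right)$ ($z{\left(f \right)} = 9 + \left(- 3 f + \left(f - -2\right)\right) \left(f + 4\right) = 9 + \left(- 3 f + \left(f + 2\right)\right) \left(4 + f\right) = 9 + \left(- 3 f + \left(2 + f\right)\right) \left(4 + f\right) = 9 + \left(2 - 2 f\right) \left(4 + f\right)$)
$j{\left(L \right)} = 17 - 6 L - 2 L^{2}$
$\sqrt{D + j{\left(-4 \right)}} = \sqrt{144 - \left(-41 + 32\right)} = \sqrt{144 + \left(17 + 24 - 32\right)} = \sqrt{144 + 9} = \sqrt{153} = 3 \sqrt{17}$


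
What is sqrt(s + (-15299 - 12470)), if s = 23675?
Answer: I*sqrt(4094) ≈ 63.984*I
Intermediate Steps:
sqrt(s + (-15299 - 12470)) = sqrt(23675 + (-15299 - 12470)) = sqrt(23675 - 27769) = sqrt(-4094) = I*sqrt(4094)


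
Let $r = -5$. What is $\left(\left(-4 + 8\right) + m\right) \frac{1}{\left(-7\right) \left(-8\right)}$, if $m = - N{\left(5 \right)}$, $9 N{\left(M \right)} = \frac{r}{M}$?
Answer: $\frac{37}{504} \approx 0.073413$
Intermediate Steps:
$N{\left(M \right)} = - \frac{5}{9 M}$ ($N{\left(M \right)} = \frac{\left(-5\right) \frac{1}{M}}{9} = - \frac{5}{9 M}$)
$m = \frac{1}{9}$ ($m = - \frac{-5}{9 \cdot 5} = \left(-1\right) \left(- \frac{1}{9}\right) = \frac{1}{9} \approx 0.11111$)
$\left(\left(-4 + 8\right) + m\right) \frac{1}{\left(-7\right) \left(-8\right)} = \left(\left(-4 + 8\right) + \frac{1}{9}\right) \frac{1}{\left(-7\right) \left(-8\right)} = \left(4 + \frac{1}{9}\right) \left(\left(- \frac{1}{7}\right) \left(- \frac{1}{8}\right)\right) = \frac{37}{9} \cdot \frac{1}{56} = \frac{37}{504}$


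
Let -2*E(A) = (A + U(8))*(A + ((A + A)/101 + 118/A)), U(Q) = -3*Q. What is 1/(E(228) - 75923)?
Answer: -1919/191309532 ≈ -1.0031e-5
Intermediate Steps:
E(A) = -(-24 + A)*(118/A + 103*A/101)/2 (E(A) = -(A - 3*8)*(A + ((A + A)/101 + 118/A))/2 = -(A - 24)*(A + ((2*A)*(1/101) + 118/A))/2 = -(-24 + A)*(A + (2*A/101 + 118/A))/2 = -(-24 + A)*(A + (118/A + 2*A/101))/2 = -(-24 + A)*(118/A + 103*A/101)/2)
1/(E(228) - 75923) = 1/((1/202)*(286032 - 1*228*(11918 - 2472*228 + 103*228²))/228 - 75923) = 1/((1/202)*(1/228)*(286032 - 1*228*(11918 - 563616 + 103*51984)) - 75923) = 1/((1/202)*(1/228)*(286032 - 1*228*(11918 - 563616 + 5354352)) - 75923) = 1/((1/202)*(1/228)*(286032 - 1*228*4802654) - 75923) = 1/((1/202)*(1/228)*(286032 - 1095005112) - 75923) = 1/((1/202)*(1/228)*(-1094719080) - 75923) = 1/(-45613295/1919 - 75923) = 1/(-191309532/1919) = -1919/191309532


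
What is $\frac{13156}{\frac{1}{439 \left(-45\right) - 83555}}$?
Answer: $-1359146360$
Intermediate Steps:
$\frac{13156}{\frac{1}{439 \left(-45\right) - 83555}} = \frac{13156}{\frac{1}{-19755 - 83555}} = \frac{13156}{\frac{1}{-103310}} = \frac{13156}{- \frac{1}{103310}} = 13156 \left(-103310\right) = -1359146360$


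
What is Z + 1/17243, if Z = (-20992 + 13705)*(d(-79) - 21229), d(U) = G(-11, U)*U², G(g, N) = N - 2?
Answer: 66186001071751/17243 ≈ 3.8384e+9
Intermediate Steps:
G(g, N) = -2 + N
d(U) = U²*(-2 + U) (d(U) = (-2 + U)*U² = U²*(-2 + U))
Z = 3838427250 (Z = (-20992 + 13705)*((-79)²*(-2 - 79) - 21229) = -7287*(6241*(-81) - 21229) = -7287*(-505521 - 21229) = -7287*(-526750) = 3838427250)
Z + 1/17243 = 3838427250 + 1/17243 = 66186001071751/17243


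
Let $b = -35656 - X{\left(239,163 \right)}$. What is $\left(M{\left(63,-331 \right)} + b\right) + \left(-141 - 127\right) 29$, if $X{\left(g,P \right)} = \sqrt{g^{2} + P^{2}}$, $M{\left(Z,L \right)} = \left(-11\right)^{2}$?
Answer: $-43307 - \sqrt{83690} \approx -43596.0$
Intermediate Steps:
$M{\left(Z,L \right)} = 121$
$X{\left(g,P \right)} = \sqrt{P^{2} + g^{2}}$
$b = -35656 - \sqrt{83690}$ ($b = -35656 - \sqrt{163^{2} + 239^{2}} = -35656 - \sqrt{26569 + 57121} = -35656 - \sqrt{83690} \approx -35945.0$)
$\left(M{\left(63,-331 \right)} + b\right) + \left(-141 - 127\right) 29 = \left(121 - \left(35656 + \sqrt{83690}\right)\right) + \left(-141 - 127\right) 29 = \left(-35535 - \sqrt{83690}\right) - 7772 = -43307 - \sqrt{83690}$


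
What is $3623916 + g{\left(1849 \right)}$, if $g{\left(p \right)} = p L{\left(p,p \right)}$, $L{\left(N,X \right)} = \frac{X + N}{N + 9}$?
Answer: $\frac{3370036765}{929} \approx 3.6276 \cdot 10^{6}$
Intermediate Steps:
$L{\left(N,X \right)} = \frac{N + X}{9 + N}$
$g{\left(p \right)} = \frac{2 p^{2}}{9 + p}$ ($g{\left(p \right)} = p \frac{p + p}{9 + p} = p \frac{2 p}{9 + p} = \frac{2 p^{2}}{9 + p}$)
$3623916 + g{\left(1849 \right)} = 3623916 + \frac{2 \cdot 1849^{2}}{9 + 1849} = 3623916 + 2 \cdot 3418801 \cdot \frac{1}{1858} = 3623916 + \frac{3418801}{929} = \frac{3370036765}{929}$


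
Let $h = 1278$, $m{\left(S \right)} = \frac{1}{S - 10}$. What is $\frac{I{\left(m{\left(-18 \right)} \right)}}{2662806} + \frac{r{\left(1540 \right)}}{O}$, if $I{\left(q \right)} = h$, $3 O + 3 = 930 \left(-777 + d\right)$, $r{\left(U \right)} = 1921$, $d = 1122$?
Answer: $\frac{875321858}{47464073149} \approx 0.018442$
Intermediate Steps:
$m{\left(S \right)} = \frac{1}{-10 + S}$
$O = 106949$ ($O = -1 + \frac{930 \left(-777 + 1122\right)}{3} = -1 + \frac{930 \cdot 345}{3} = -1 + \frac{1}{3} \cdot 320850 = -1 + 106950 = 106949$)
$I{\left(q \right)} = 1278$
$\frac{I{\left(m{\left(-18 \right)} \right)}}{2662806} + \frac{r{\left(1540 \right)}}{O} = \frac{1278}{2662806} + \frac{1921}{106949} = 1278 \cdot \frac{1}{2662806} + 1921 \cdot \frac{1}{106949} = \frac{213}{443801} + \frac{1921}{106949} = \frac{875321858}{47464073149}$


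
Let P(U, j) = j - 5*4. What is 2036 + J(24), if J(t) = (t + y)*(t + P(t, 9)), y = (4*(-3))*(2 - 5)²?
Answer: 944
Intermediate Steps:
P(U, j) = -20 + j (P(U, j) = j - 20 = -20 + j)
y = -108 (y = -12*(-3)² = -12*9 = -108)
J(t) = (-108 + t)*(-11 + t) (J(t) = (t - 108)*(t + (-20 + 9)) = (-108 + t)*(t - 11) = (-108 + t)*(-11 + t))
2036 + J(24) = 2036 + (1188 + 24² - 119*24) = 2036 + (1188 + 576 - 2856) = 2036 - 1092 = 944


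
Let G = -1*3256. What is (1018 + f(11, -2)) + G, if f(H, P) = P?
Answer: -2240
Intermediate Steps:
G = -3256
(1018 + f(11, -2)) + G = (1018 - 2) - 3256 = 1016 - 3256 = -2240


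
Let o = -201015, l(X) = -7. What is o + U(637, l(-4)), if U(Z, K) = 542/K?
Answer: -1407647/7 ≈ -2.0109e+5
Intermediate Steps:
o + U(637, l(-4)) = -201015 + 542/(-7) = -201015 + 542*(-⅐) = -201015 - 542/7 = -1407647/7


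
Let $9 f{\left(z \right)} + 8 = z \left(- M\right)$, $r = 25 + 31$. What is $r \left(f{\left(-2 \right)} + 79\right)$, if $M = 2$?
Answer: $\frac{39592}{9} \approx 4399.1$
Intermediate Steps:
$r = 56$
$f{\left(z \right)} = - \frac{8}{9} - \frac{2 z}{9}$ ($f{\left(z \right)} = - \frac{8}{9} + \frac{z \left(\left(-1\right) 2\right)}{9} = - \frac{8}{9} + \frac{z \left(-2\right)}{9} = - \frac{8}{9} + \frac{\left(-2\right) z}{9} = - \frac{8}{9} - \frac{2 z}{9}$)
$r \left(f{\left(-2 \right)} + 79\right) = 56 \left(\left(- \frac{8}{9} - - \frac{4}{9}\right) + 79\right) = 56 \left(\left(- \frac{8}{9} + \frac{4}{9}\right) + 79\right) = 56 \left(- \frac{4}{9} + 79\right) = 56 \cdot \frac{707}{9} = \frac{39592}{9}$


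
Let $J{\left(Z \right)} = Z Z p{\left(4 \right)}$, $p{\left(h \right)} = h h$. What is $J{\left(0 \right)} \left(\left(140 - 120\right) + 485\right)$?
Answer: $0$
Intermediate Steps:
$p{\left(h \right)} = h^{2}$
$J{\left(Z \right)} = 16 Z^{2}$ ($J{\left(Z \right)} = Z Z 4^{2} = Z^{2} \cdot 16 = 16 Z^{2}$)
$J{\left(0 \right)} \left(\left(140 - 120\right) + 485\right) = 16 \cdot 0^{2} \left(\left(140 - 120\right) + 485\right) = 16 \cdot 0 \left(20 + 485\right) = 0 \cdot 505 = 0$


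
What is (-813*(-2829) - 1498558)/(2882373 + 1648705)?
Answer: 801419/4531078 ≈ 0.17687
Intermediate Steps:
(-813*(-2829) - 1498558)/(2882373 + 1648705) = (2299977 - 1498558)/4531078 = 801419*(1/4531078) = 801419/4531078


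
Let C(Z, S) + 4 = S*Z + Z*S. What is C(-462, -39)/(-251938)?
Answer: -18016/125969 ≈ -0.14302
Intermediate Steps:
C(Z, S) = -4 + 2*S*Z (C(Z, S) = -4 + (S*Z + Z*S) = -4 + (S*Z + S*Z) = -4 + 2*S*Z)
C(-462, -39)/(-251938) = (-4 + 2*(-39)*(-462))/(-251938) = (-4 + 36036)*(-1/251938) = 36032*(-1/251938) = -18016/125969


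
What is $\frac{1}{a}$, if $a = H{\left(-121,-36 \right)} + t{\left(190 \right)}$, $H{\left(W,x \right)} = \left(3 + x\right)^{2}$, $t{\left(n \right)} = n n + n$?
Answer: $\frac{1}{37379} \approx 2.6753 \cdot 10^{-5}$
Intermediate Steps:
$t{\left(n \right)} = n + n^{2}$ ($t{\left(n \right)} = n^{2} + n = n + n^{2}$)
$a = 37379$ ($a = \left(3 - 36\right)^{2} + 190 \left(1 + 190\right) = \left(-33\right)^{2} + 190 \cdot 191 = 1089 + 36290 = 37379$)
$\frac{1}{a} = \frac{1}{37379}$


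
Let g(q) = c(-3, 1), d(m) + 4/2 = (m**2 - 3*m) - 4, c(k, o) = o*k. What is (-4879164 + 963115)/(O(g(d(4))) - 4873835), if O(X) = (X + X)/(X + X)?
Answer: 3916049/4873834 ≈ 0.80348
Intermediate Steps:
c(k, o) = k*o
d(m) = -6 + m**2 - 3*m (d(m) = -2 + ((m**2 - 3*m) - 4) = -2 + (-4 + m**2 - 3*m) = -6 + m**2 - 3*m)
g(q) = -3 (g(q) = -3*1 = -3)
O(X) = 1 (O(X) = (2*X)/((2*X)) = (2*X)*(1/(2*X)) = 1)
(-4879164 + 963115)/(O(g(d(4))) - 4873835) = (-4879164 + 963115)/(1 - 4873835) = -3916049/(-4873834) = -3916049*(-1/4873834) = 3916049/4873834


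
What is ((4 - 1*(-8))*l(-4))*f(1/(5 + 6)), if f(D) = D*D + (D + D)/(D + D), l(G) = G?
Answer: -5856/121 ≈ -48.397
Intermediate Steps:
f(D) = 1 + D² (f(D) = D² + (2*D)/((2*D)) = D² + (2*D)*(1/(2*D)) = D² + 1 = 1 + D²)
((4 - 1*(-8))*l(-4))*f(1/(5 + 6)) = ((4 - 1*(-8))*(-4))*(1 + (1/(5 + 6))²) = ((4 + 8)*(-4))*(1 + (1/11)²) = (12*(-4))*(1 + (1/11)²) = -48*(1 + 1/121) = -48*122/121 = -5856/121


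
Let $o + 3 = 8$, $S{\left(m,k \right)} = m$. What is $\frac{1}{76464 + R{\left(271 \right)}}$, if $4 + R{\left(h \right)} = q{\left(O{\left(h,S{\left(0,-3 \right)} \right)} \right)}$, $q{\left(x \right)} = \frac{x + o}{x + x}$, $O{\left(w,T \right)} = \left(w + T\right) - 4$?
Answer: $\frac{267}{20414956} \approx 1.3079 \cdot 10^{-5}$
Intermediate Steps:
$O{\left(w,T \right)} = -4 + T + w$ ($O{\left(w,T \right)} = \left(T + w\right) - 4 = -4 + T + w$)
$o = 5$ ($o = -3 + 8 = 5$)
$q{\left(x \right)} = \frac{5 + x}{2 x}$ ($q{\left(x \right)} = \frac{x + 5}{x + x} = \frac{5 + x}{2 x}$)
$R{\left(h \right)} = -4 + \frac{1 + h}{2 \left(-4 + h\right)}$ ($R{\left(h \right)} = -4 + \frac{5 + \left(-4 + 0 + h\right)}{2 \left(-4 + 0 + h\right)} = -4 + \frac{5 + \left(-4 + h\right)}{2 \left(-4 + h\right)} = -4 + \frac{1 + h}{2 \left(-4 + h\right)}$)
$\frac{1}{76464 + R{\left(271 \right)}} = \frac{1}{76464 + \frac{33 - 1897}{2 \left(-4 + 271\right)}} = \frac{1}{76464 + \frac{33 - 1897}{2 \cdot 267}} = \frac{1}{76464 + \frac{1}{2} \cdot \frac{1}{267} \left(-1864\right)} = \frac{1}{76464 - \frac{932}{267}} = \frac{1}{\frac{20414956}{267}} = \frac{267}{20414956}$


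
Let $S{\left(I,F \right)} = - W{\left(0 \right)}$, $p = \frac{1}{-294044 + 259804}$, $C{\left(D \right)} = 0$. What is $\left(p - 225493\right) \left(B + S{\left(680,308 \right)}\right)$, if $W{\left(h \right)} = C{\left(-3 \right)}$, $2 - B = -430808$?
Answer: $- \frac{332623245109001}{3424} \approx -9.7145 \cdot 10^{10}$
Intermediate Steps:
$B = 430810$ ($B = 2 - -430808 = 2 + 430808 = 430810$)
$p = - \frac{1}{34240}$ ($p = \frac{1}{-34240} = - \frac{1}{34240} \approx -2.9206 \cdot 10^{-5}$)
$W{\left(h \right)} = 0$
$S{\left(I,F \right)} = 0$ ($S{\left(I,F \right)} = \left(-1\right) 0 = 0$)
$\left(p - 225493\right) \left(B + S{\left(680,308 \right)}\right) = \left(- \frac{1}{34240} - 225493\right) \left(430810 + 0\right) = \left(- \frac{7720880321}{34240}\right) 430810 = - \frac{332623245109001}{3424}$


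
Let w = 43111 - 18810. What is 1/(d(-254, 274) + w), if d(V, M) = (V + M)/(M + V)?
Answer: 1/24302 ≈ 4.1149e-5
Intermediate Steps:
w = 24301
d(V, M) = 1 (d(V, M) = (M + V)/(M + V) = 1)
1/(d(-254, 274) + w) = 1/(1 + 24301) = 1/24302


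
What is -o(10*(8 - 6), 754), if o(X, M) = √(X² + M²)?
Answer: -2*√142229 ≈ -754.27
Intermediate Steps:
o(X, M) = √(M² + X²)
-o(10*(8 - 6), 754) = -√(754² + (10*(8 - 6))²) = -√(568516 + (10*2)²) = -√(568516 + 20²) = -√(568516 + 400) = -√568916 = -2*√142229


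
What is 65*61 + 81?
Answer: 4046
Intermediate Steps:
65*61 + 81 = 3965 + 81 = 4046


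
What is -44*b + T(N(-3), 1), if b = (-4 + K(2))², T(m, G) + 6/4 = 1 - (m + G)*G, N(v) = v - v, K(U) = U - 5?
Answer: -4315/2 ≈ -2157.5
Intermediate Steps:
K(U) = -5 + U
N(v) = 0
T(m, G) = -½ - G*(G + m) (T(m, G) = -3/2 + (1 - (m + G)*G) = -3/2 + (1 - (G + m)*G) = -3/2 + (1 - G*(G + m)) = -½ - G*(G + m))
b = 49 (b = (-4 + (-5 + 2))² = (-4 - 3)² = (-7)² = 49)
-44*b + T(N(-3), 1) = -44*49 + (-½ - 1*1² - 1*1*0) = -2156 + (-½ - 1*1 + 0) = -2156 + (-½ - 1 + 0) = -2156 - 3/2 = -4315/2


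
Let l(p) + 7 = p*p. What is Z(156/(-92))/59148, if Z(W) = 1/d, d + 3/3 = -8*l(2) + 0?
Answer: 1/1360404 ≈ 7.3508e-7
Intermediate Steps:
l(p) = -7 + p² (l(p) = -7 + p*p = -7 + p²)
d = 23 (d = -1 + (-8*(-7 + 2²) + 0) = -1 + (-8*(-7 + 4) + 0) = -1 + (-8*(-3) + 0) = -1 + (24 + 0) = -1 + 24 = 23)
Z(W) = 1/23
Z(156/(-92))/59148 = (1/23)/59148 = (1/23)*(1/59148) = 1/1360404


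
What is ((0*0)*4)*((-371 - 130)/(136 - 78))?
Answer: 0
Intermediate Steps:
((0*0)*4)*((-371 - 130)/(136 - 78)) = (0*4)*(-501/58) = 0*(-501*1/58) = 0*(-501/58) = 0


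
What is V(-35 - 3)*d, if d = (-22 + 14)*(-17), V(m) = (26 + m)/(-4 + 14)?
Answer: -816/5 ≈ -163.20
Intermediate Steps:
V(m) = 13/5 + m/10 (V(m) = (26 + m)/10 = (26 + m)*(1/10) = 13/5 + m/10)
d = 136 (d = -8*(-17) = 136)
V(-35 - 3)*d = (13/5 + (-35 - 3)/10)*136 = (13/5 + (1/10)*(-38))*136 = (13/5 - 19/5)*136 = -6/5*136 = -816/5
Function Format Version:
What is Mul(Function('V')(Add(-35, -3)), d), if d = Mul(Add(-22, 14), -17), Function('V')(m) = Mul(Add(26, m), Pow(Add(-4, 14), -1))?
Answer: Rational(-816, 5) ≈ -163.20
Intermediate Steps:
Function('V')(m) = Add(Rational(13, 5), Mul(Rational(1, 10), m)) (Function('V')(m) = Mul(Add(26, m), Pow(10, -1)) = Mul(Add(26, m), Rational(1, 10)) = Add(Rational(13, 5), Mul(Rational(1, 10), m)))
d = 136 (d = Mul(-8, -17) = 136)
Mul(Function('V')(Add(-35, -3)), d) = Mul(Add(Rational(13, 5), Mul(Rational(1, 10), Add(-35, -3))), 136) = Mul(Add(Rational(13, 5), Mul(Rational(1, 10), -38)), 136) = Mul(Add(Rational(13, 5), Rational(-19, 5)), 136) = Mul(Rational(-6, 5), 136) = Rational(-816, 5)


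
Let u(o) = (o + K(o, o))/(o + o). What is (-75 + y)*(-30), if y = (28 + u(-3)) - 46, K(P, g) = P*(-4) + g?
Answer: 2820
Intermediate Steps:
K(P, g) = g - 4*P (K(P, g) = -4*P + g = g - 4*P)
u(o) = -1 (u(o) = (o + (o - 4*o))/(o + o) = (o - 3*o)/((2*o)) = (-2*o)*(1/(2*o)) = -1)
y = -19 (y = (28 - 1) - 46 = 27 - 46 = -19)
(-75 + y)*(-30) = (-75 - 19)*(-30) = -94*(-30) = 2820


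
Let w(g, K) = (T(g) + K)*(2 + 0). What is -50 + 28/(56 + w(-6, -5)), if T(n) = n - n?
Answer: -1136/23 ≈ -49.391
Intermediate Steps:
T(n) = 0
w(g, K) = 2*K (w(g, K) = (0 + K)*(2 + 0) = K*2 = 2*K)
-50 + 28/(56 + w(-6, -5)) = -50 + 28/(56 + 2*(-5)) = -50 + 28/(56 - 10) = -50 + 28/46 = -50 + 28*(1/46) = -50 + 14/23 = -1136/23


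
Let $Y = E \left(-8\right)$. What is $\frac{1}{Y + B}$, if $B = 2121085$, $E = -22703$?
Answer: $\frac{1}{2302709} \approx 4.3427 \cdot 10^{-7}$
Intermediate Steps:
$Y = 181624$ ($Y = \left(-22703\right) \left(-8\right) = 181624$)
$\frac{1}{Y + B} = \frac{1}{181624 + 2121085} = \frac{1}{2302709}$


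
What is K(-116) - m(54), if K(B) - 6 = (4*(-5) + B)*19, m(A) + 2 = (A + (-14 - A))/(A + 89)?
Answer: -368354/143 ≈ -2575.9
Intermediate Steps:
m(A) = -2 - 14/(89 + A) (m(A) = -2 + (A + (-14 - A))/(A + 89) = -2 - 14/(89 + A))
K(B) = -374 + 19*B (K(B) = 6 + (4*(-5) + B)*19 = 6 + (-20 + B)*19 = 6 + (-380 + 19*B) = -374 + 19*B)
K(-116) - m(54) = (-374 + 19*(-116)) - 2*(-96 - 1*54)/(89 + 54) = (-374 - 2204) - 2*(-96 - 54)/143 = -2578 - 2*(-150)/143 = -2578 - 1*(-300/143) = -2578 + 300/143 = -368354/143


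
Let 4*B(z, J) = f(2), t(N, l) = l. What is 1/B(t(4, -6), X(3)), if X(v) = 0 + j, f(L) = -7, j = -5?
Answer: -4/7 ≈ -0.57143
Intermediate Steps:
X(v) = -5 (X(v) = 0 - 5 = -5)
B(z, J) = -7/4 (B(z, J) = (¼)*(-7) = -7/4)
1/B(t(4, -6), X(3)) = 1/(-7/4) = -4/7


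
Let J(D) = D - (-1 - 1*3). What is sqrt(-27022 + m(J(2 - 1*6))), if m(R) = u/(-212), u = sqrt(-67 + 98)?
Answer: sqrt(-303619192 - 53*sqrt(31))/106 ≈ 164.38*I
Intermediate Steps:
u = sqrt(31) ≈ 5.5678
J(D) = 4 + D (J(D) = D - (-1 - 3) = D - 1*(-4) = D + 4 = 4 + D)
m(R) = -sqrt(31)/212 (m(R) = sqrt(31)/(-212) = sqrt(31)*(-1/212) = -sqrt(31)/212)
sqrt(-27022 + m(J(2 - 1*6))) = sqrt(-27022 - sqrt(31)/212)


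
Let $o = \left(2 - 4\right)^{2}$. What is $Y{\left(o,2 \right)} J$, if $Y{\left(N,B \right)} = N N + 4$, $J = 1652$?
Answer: $33040$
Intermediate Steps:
$o = 4$ ($o = \left(-2\right)^{2} = 4$)
$Y{\left(N,B \right)} = 4 + N^{2}$ ($Y{\left(N,B \right)} = N^{2} + 4 = 4 + N^{2}$)
$Y{\left(o,2 \right)} J = \left(4 + 4^{2}\right) 1652 = \left(4 + 16\right) 1652 = 20 \cdot 1652 = 33040$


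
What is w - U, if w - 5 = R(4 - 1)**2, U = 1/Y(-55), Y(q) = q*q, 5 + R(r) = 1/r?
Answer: 729016/27225 ≈ 26.777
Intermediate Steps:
R(r) = -5 + 1/r
Y(q) = q**2
U = 1/3025 (U = 1/((-55)**2) = 1/3025 ≈ 0.00033058)
w = 241/9 (w = 5 + (-5 + 1/(4 - 1))**2 = 5 + (-5 + 1/3)**2 = 5 + (-14/3)**2 = 5 + 196/9 = 241/9 ≈ 26.778)
w - U = 241/9 - 1*1/3025 = 241/9 - 1/3025 = 729016/27225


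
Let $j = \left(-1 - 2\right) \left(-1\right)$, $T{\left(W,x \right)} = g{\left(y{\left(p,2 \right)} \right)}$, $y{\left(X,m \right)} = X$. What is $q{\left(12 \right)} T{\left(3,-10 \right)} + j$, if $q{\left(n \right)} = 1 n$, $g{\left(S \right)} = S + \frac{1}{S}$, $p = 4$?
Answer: $54$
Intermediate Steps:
$q{\left(n \right)} = n$
$T{\left(W,x \right)} = \frac{17}{4}$ ($T{\left(W,x \right)} = 4 + \frac{1}{4} = \frac{17}{4}$)
$j = 3$ ($j = \left(-3\right) \left(-1\right) = 3$)
$q{\left(12 \right)} T{\left(3,-10 \right)} + j = 12 \cdot \frac{17}{4} + 3 = 51 + 3 = 54$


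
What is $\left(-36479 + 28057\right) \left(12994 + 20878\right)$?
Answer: $-285269984$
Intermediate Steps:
$\left(-36479 + 28057\right) \left(12994 + 20878\right) = \left(-8422\right) 33872 = -285269984$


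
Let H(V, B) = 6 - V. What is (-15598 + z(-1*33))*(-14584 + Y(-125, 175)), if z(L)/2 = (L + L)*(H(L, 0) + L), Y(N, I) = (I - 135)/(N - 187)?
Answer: 9322320590/39 ≈ 2.3903e+8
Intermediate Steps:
Y(N, I) = (-135 + I)/(-187 + N)
z(L) = 24*L (z(L) = 2*((L + L)*((6 - L) + L)) = 2*((2*L)*6) = 2*(12*L) = 24*L)
(-15598 + z(-1*33))*(-14584 + Y(-125, 175)) = (-15598 + 24*(-1*33))*(-14584 + (-135 + 175)/(-187 - 125)) = (-15598 + 24*(-33))*(-14584 + 40/(-312)) = (-15598 - 792)*(-14584 - 1/312*40) = -16390*(-14584 - 5/39) = -16390*(-568781/39) = 9322320590/39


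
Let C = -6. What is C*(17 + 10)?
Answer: -162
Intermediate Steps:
C*(17 + 10) = -6*(17 + 10) = -6*27 = -162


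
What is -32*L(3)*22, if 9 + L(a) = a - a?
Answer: 6336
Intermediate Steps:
L(a) = -9 (L(a) = -9 + (a - a) = -9 + 0 = -9)
-32*L(3)*22 = -32*(-9)*22 = 288*22 = 6336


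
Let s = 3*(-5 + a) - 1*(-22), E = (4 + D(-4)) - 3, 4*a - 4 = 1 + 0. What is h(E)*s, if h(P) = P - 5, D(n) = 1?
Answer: -129/4 ≈ -32.250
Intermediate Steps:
a = 5/4 (a = 1 + (1 + 0)/4 = 1 + (¼)*1 = 1 + ¼ = 5/4 ≈ 1.2500)
E = 2 (E = (4 + 1) - 3 = 5 - 3 = 2)
h(P) = -5 + P
s = 43/4 (s = 3*(-5 + 5/4) - 1*(-22) = 3*(-15/4) + 22 = -45/4 + 22 = 43/4 ≈ 10.750)
h(E)*s = (-5 + 2)*(43/4) = -3*43/4 = -129/4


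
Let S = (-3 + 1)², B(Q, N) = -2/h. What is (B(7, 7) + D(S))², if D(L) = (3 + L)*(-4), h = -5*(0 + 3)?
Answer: 174724/225 ≈ 776.55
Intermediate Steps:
h = -15 (h = -5*3 = -15)
B(Q, N) = 2/15 (B(Q, N) = -2/(-15) = -2*(-1/15) = 2/15)
S = 4 (S = (-2)² = 4)
D(L) = -12 - 4*L
(B(7, 7) + D(S))² = (2/15 + (-12 - 4*4))² = (2/15 + (-12 - 16))² = (2/15 - 28)² = (-418/15)² = 174724/225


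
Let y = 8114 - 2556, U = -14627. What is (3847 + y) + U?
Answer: -5222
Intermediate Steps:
y = 5558
(3847 + y) + U = (3847 + 5558) - 14627 = 9405 - 14627 = -5222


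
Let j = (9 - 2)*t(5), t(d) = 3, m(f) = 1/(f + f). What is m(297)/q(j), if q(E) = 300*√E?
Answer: √21/3742200 ≈ 1.2246e-6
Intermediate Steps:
m(f) = 1/(2*f)
j = 21 (j = (9 - 2)*3 = 7*3 = 21)
m(297)/q(j) = ((½)/297)/((300*√21)) = ((½)*(1/297))*(√21/6300) = (√21/6300)/594 = √21/3742200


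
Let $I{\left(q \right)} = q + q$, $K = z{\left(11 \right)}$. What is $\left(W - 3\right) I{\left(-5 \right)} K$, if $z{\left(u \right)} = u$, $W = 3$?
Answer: $0$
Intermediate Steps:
$K = 11$
$I{\left(q \right)} = 2 q$
$\left(W - 3\right) I{\left(-5 \right)} K = \left(3 - 3\right) 2 \left(-5\right) 11 = 0 \left(-10\right) 11 = 0 \cdot 11 = 0$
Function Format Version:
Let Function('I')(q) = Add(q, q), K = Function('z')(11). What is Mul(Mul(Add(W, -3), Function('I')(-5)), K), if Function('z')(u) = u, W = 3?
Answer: 0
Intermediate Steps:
K = 11
Function('I')(q) = Mul(2, q)
Mul(Mul(Add(W, -3), Function('I')(-5)), K) = Mul(Mul(Add(3, -3), Mul(2, -5)), 11) = Mul(Mul(0, -10), 11) = Mul(0, 11) = 0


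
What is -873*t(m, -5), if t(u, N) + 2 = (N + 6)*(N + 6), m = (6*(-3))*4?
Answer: 873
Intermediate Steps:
m = -72 (m = -18*4 = -72)
t(u, N) = -2 + (6 + N)² (t(u, N) = -2 + (N + 6)*(N + 6) = -2 + (6 + N)*(6 + N) = -2 + (6 + N)²)
-873*t(m, -5) = -873*(-2 + (6 - 5)²) = -873*(-2 + 1²) = -873*(-2 + 1) = -873*(-1) = 873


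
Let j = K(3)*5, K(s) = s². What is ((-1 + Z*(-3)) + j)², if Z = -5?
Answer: 3481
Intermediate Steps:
j = 45 (j = 3²*5 = 9*5 = 45)
((-1 + Z*(-3)) + j)² = ((-1 - 5*(-3)) + 45)² = ((-1 + 15) + 45)² = (14 + 45)² = 59² = 3481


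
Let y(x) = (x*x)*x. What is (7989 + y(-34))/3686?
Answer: -31315/3686 ≈ -8.4957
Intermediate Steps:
y(x) = x³ (y(x) = x²*x = x³)
(7989 + y(-34))/3686 = (7989 + (-34)³)/3686 = (7989 - 39304)*(1/3686) = -31315*1/3686 = -31315/3686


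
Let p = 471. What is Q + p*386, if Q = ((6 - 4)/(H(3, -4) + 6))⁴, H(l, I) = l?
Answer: 1192829182/6561 ≈ 1.8181e+5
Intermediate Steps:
Q = 16/6561 (Q = ((6 - 4)/(3 + 6))⁴ = (2/9)⁴ = 16/6561 ≈ 0.0024387)
Q + p*386 = 16/6561 + 471*386 = 16/6561 + 181806 = 1192829182/6561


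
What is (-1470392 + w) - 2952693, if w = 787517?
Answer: -3635568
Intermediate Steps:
(-1470392 + w) - 2952693 = (-1470392 + 787517) - 2952693 = -682875 - 2952693 = -3635568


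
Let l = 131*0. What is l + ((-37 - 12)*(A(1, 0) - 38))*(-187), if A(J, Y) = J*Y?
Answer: -348194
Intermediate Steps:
l = 0
l + ((-37 - 12)*(A(1, 0) - 38))*(-187) = 0 + ((-37 - 12)*(1*0 - 38))*(-187) = 0 - 49*(0 - 38)*(-187) = 0 - 49*(-38)*(-187) = 0 + 1862*(-187) = 0 - 348194 = -348194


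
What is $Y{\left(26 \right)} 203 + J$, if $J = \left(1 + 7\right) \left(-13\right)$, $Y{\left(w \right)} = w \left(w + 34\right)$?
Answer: $316576$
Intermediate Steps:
$Y{\left(w \right)} = w \left(34 + w\right)$
$J = -104$ ($J = 8 \left(-13\right) = -104$)
$Y{\left(26 \right)} 203 + J = 26 \left(34 + 26\right) 203 - 104 = 26 \cdot 60 \cdot 203 - 104 = 1560 \cdot 203 - 104 = 316680 - 104 = 316576$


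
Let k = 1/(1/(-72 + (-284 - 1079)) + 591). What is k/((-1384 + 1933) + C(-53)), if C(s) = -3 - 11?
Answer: 287/90744988 ≈ 3.1627e-6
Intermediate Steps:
C(s) = -14
k = 1435/848084 (k = 1/(1/(-72 - 1363) + 591) = 1/(1/(-1435) + 591) = 1/(-1/1435 + 591) = 1/(848084/1435) = 1435/848084 ≈ 0.0016920)
k/((-1384 + 1933) + C(-53)) = 1435/(848084*((-1384 + 1933) - 14)) = 1435/(848084*(549 - 14)) = (1435/848084)/535 = (1435/848084)*(1/535) = 287/90744988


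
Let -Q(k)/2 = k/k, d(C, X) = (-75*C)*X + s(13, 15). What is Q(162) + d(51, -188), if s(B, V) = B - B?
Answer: 719098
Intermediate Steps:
s(B, V) = 0
d(C, X) = -75*C*X (d(C, X) = (-75*C)*X + 0 = -75*C*X + 0 = -75*C*X)
Q(k) = -2 (Q(k) = -2*k/k = -2*1 = -2)
Q(162) + d(51, -188) = -2 - 75*51*(-188) = -2 + 719100 = 719098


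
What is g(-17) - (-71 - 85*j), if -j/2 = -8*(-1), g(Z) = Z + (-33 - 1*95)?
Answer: -1434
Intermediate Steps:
g(Z) = -128 + Z (g(Z) = Z + (-33 - 95) = Z - 128 = -128 + Z)
j = -16 (j = -(-16)*(-1) = -2*8 = -16)
g(-17) - (-71 - 85*j) = (-128 - 17) - (-71 - 85*(-16)) = -145 - (-71 + 1360) = -145 - 1*1289 = -145 - 1289 = -1434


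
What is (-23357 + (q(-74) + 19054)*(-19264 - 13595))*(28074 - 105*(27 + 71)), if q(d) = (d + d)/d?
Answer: -11136064454424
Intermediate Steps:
q(d) = 2 (q(d) = (2*d)/d = 2)
(-23357 + (q(-74) + 19054)*(-19264 - 13595))*(28074 - 105*(27 + 71)) = (-23357 + (2 + 19054)*(-19264 - 13595))*(28074 - 105*(27 + 71)) = (-23357 + 19056*(-32859))*(28074 - 105*98) = (-23357 - 626161104)*(28074 - 10290) = -626184461*17784 = -11136064454424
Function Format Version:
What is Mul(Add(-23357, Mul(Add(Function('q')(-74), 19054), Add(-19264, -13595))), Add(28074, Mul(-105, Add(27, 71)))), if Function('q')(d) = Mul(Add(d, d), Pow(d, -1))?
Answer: -11136064454424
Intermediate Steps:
Function('q')(d) = 2 (Function('q')(d) = Mul(Mul(2, d), Pow(d, -1)) = 2)
Mul(Add(-23357, Mul(Add(Function('q')(-74), 19054), Add(-19264, -13595))), Add(28074, Mul(-105, Add(27, 71)))) = Mul(Add(-23357, Mul(Add(2, 19054), Add(-19264, -13595))), Add(28074, Mul(-105, Add(27, 71)))) = Mul(Add(-23357, Mul(19056, -32859)), Add(28074, Mul(-105, 98))) = Mul(Add(-23357, -626161104), Add(28074, -10290)) = Mul(-626184461, 17784) = -11136064454424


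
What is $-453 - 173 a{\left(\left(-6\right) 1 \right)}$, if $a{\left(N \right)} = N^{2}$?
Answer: $-6681$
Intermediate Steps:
$-453 - 173 a{\left(\left(-6\right) 1 \right)} = -453 - 173 \left(\left(-6\right) 1\right)^{2} = -453 - 173 \left(-6\right)^{2} = -453 - 6228 = -6681$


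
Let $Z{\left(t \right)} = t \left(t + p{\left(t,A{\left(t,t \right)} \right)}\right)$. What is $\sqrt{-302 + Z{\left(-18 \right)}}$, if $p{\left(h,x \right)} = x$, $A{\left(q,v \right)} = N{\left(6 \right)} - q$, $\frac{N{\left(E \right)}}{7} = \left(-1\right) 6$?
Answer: $\sqrt{454} \approx 21.307$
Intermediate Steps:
$N{\left(E \right)} = -42$ ($N{\left(E \right)} = 7 \left(\left(-1\right) 6\right) = 7 \left(-6\right) = -42$)
$A{\left(q,v \right)} = -42 - q$
$Z{\left(t \right)} = - 42 t$ ($Z{\left(t \right)} = t \left(t - \left(42 + t\right)\right) = t \left(-42\right) = - 42 t$)
$\sqrt{-302 + Z{\left(-18 \right)}} = \sqrt{-302 - -756} = \sqrt{-302 + 756} = \sqrt{454}$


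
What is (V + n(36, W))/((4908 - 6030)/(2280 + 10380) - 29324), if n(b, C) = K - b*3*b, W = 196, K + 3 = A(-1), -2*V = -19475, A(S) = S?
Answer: -4111335/20624609 ≈ -0.19934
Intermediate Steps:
V = 19475/2 (V = -½*(-19475) = 19475/2 ≈ 9737.5)
K = -4 (K = -3 - 1 = -4)
n(b, C) = -4 - 3*b² (n(b, C) = -4 - b*3*b = -4 - 3*b*b = -4 - 3*b²)
(V + n(36, W))/((4908 - 6030)/(2280 + 10380) - 29324) = (19475/2 + (-4 - 3*36²))/((4908 - 6030)/(2280 + 10380) - 29324) = (19475/2 + (-4 - 3*1296))/(-1122/12660 - 29324) = (19475/2 + (-4 - 3888))/(-1122*1/12660 - 29324) = (19475/2 - 3892)/(-187/2110 - 29324) = 11691/(2*(-61873827/2110)) = (11691/2)*(-2110/61873827) = -4111335/20624609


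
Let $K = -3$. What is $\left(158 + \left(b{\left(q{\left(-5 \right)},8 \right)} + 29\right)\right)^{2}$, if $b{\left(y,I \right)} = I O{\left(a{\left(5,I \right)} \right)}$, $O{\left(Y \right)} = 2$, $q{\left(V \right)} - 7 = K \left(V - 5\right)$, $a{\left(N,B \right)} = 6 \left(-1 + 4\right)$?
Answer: $41209$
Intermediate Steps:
$a{\left(N,B \right)} = 18$ ($a{\left(N,B \right)} = 6 \cdot 3 = 18$)
$q{\left(V \right)} = 22 - 3 V$ ($q{\left(V \right)} = 7 - 3 \left(V - 5\right) = 7 - 3 \left(-5 + V\right) = 7 - \left(-15 + 3 V\right) = 22 - 3 V$)
$b{\left(y,I \right)} = 2 I$ ($b{\left(y,I \right)} = I 2 = 2 I$)
$\left(158 + \left(b{\left(q{\left(-5 \right)},8 \right)} + 29\right)\right)^{2} = \left(158 + \left(2 \cdot 8 + 29\right)\right)^{2} = \left(158 + \left(16 + 29\right)\right)^{2} = \left(158 + 45\right)^{2} = 203^{2} = 41209$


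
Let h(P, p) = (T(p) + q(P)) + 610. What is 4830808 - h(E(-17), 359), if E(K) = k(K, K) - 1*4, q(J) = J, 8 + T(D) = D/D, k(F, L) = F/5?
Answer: 24151062/5 ≈ 4.8302e+6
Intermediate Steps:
k(F, L) = F/5 (k(F, L) = F*(1/5) = F/5)
T(D) = -7 (T(D) = -8 + D/D = -8 + 1 = -7)
E(K) = -4 + K/5 (E(K) = K/5 - 1*4 = K/5 - 4 = -4 + K/5)
h(P, p) = 603 + P (h(P, p) = (-7 + P) + 610 = 603 + P)
4830808 - h(E(-17), 359) = 4830808 - (603 + (-4 + (1/5)*(-17))) = 4830808 - (603 + (-4 - 17/5)) = 4830808 - (603 - 37/5) = 4830808 - 1*2978/5 = 4830808 - 2978/5 = 24151062/5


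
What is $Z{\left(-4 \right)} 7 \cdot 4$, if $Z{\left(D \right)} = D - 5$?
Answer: $-252$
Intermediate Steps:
$Z{\left(D \right)} = -5 + D$
$Z{\left(-4 \right)} 7 \cdot 4 = \left(-5 - 4\right) 7 \cdot 4 = \left(-9\right) 28 = -252$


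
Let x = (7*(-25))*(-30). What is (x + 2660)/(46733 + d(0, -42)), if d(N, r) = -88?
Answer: 1582/9329 ≈ 0.16958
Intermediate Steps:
x = 5250 (x = -175*(-30) = 5250)
(x + 2660)/(46733 + d(0, -42)) = (5250 + 2660)/(46733 - 88) = 7910/46645 = 7910*(1/46645) = 1582/9329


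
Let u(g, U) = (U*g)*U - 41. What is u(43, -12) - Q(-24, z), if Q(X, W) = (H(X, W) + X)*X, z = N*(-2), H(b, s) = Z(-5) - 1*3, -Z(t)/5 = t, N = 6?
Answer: 6103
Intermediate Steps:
Z(t) = -5*t
H(b, s) = 22 (H(b, s) = -5*(-5) - 1*3 = 25 - 3 = 22)
u(g, U) = -41 + g*U² (u(g, U) = g*U² - 41 = -41 + g*U²)
z = -12 (z = 6*(-2) = -12)
Q(X, W) = X*(22 + X) (Q(X, W) = (22 + X)*X = X*(22 + X))
u(43, -12) - Q(-24, z) = (-41 + 43*(-12)²) - (-24)*(22 - 24) = (-41 + 43*144) - (-24)*(-2) = (-41 + 6192) - 1*48 = 6151 - 48 = 6103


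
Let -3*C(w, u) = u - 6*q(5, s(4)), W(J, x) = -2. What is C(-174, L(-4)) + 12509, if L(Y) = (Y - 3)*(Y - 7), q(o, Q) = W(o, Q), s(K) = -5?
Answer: 37438/3 ≈ 12479.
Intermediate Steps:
q(o, Q) = -2
L(Y) = (-7 + Y)*(-3 + Y) (L(Y) = (-3 + Y)*(-7 + Y) = (-7 + Y)*(-3 + Y))
C(w, u) = -4 - u/3 (C(w, u) = -(u - 6*(-2))/3 = -(u + 12)/3 = -(12 + u)/3 = -4 - u/3)
C(-174, L(-4)) + 12509 = (-4 - (21 + (-4)**2 - 10*(-4))/3) + 12509 = (-4 - (21 + 16 + 40)/3) + 12509 = (-4 - 1/3*77) + 12509 = (-4 - 77/3) + 12509 = -89/3 + 12509 = 37438/3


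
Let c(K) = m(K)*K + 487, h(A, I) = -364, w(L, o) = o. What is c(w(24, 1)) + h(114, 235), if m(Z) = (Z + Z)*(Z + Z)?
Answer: 127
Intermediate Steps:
m(Z) = 4*Z² (m(Z) = (2*Z)*(2*Z) = 4*Z²)
c(K) = 487 + 4*K³ (c(K) = (4*K²)*K + 487 = 4*K³ + 487 = 487 + 4*K³)
c(w(24, 1)) + h(114, 235) = (487 + 4*1³) - 364 = (487 + 4*1) - 364 = (487 + 4) - 364 = 491 - 364 = 127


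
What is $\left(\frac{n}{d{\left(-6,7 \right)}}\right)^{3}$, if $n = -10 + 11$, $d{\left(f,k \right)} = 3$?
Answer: $\frac{1}{27} \approx 0.037037$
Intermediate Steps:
$n = 1$
$\left(\frac{n}{d{\left(-6,7 \right)}}\right)^{3} = \left(1 \cdot \frac{1}{3}\right)^{3} = \left(\frac{1}{3}\right)^{3} = \frac{1}{27}$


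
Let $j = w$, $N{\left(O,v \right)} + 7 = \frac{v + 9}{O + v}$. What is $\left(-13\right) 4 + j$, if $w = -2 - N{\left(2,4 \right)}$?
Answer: $- \frac{295}{6} \approx -49.167$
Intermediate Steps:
$N{\left(O,v \right)} = -7 + \frac{9 + v}{O + v}$ ($N{\left(O,v \right)} = -7 + \frac{v + 9}{O + v} = -7 + \frac{9 + v}{O + v}$)
$w = \frac{17}{6}$ ($w = -2 - \frac{9 - 14 - 24}{2 + 4} = -2 - \frac{9 - 14 - 24}{6} = -2 - \frac{1}{6} \left(-29\right) = -2 - - \frac{29}{6} = -2 + \frac{29}{6} = \frac{17}{6} \approx 2.8333$)
$j = \frac{17}{6} \approx 2.8333$
$\left(-13\right) 4 + j = \left(-13\right) 4 + \frac{17}{6} = -52 + \frac{17}{6} = - \frac{295}{6}$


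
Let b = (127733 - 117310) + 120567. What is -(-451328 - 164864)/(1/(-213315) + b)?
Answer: 131442996480/27942131849 ≈ 4.7041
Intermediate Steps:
b = 130990 (b = 10423 + 120567 = 130990)
-(-451328 - 164864)/(1/(-213315) + b) = -(-451328 - 164864)/(1/(-213315) + 130990) = -(-616192)/(-1/213315 + 130990) = -(-616192)/27942131849/213315 = -(-616192)*213315/27942131849 = -1*(-131442996480/27942131849) = 131442996480/27942131849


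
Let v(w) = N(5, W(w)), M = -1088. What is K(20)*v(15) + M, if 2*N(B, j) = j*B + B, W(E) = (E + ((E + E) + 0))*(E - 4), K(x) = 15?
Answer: 17512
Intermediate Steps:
W(E) = 3*E*(-4 + E) (W(E) = (E + (2*E + 0))*(-4 + E) = (E + 2*E)*(-4 + E) = (3*E)*(-4 + E) = 3*E*(-4 + E))
N(B, j) = B/2 + B*j/2 (N(B, j) = (j*B + B)/2 = (B*j + B)/2 = (B + B*j)/2 = B/2 + B*j/2)
v(w) = 5/2 + 15*w*(-4 + w)/2 (v(w) = (½)*5*(1 + 3*w*(-4 + w)) = 5/2 + 15*w*(-4 + w)/2)
K(20)*v(15) + M = 15*(5/2 + (15/2)*15*(-4 + 15)) - 1088 = 15*(5/2 + (15/2)*15*11) - 1088 = 15*(5/2 + 2475/2) - 1088 = 15*1240 - 1088 = 18600 - 1088 = 17512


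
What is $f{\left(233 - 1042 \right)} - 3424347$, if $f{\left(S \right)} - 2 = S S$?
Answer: $-2769864$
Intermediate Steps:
$f{\left(S \right)} = 2 + S^{2}$ ($f{\left(S \right)} = 2 + S S = 2 + S^{2}$)
$f{\left(233 - 1042 \right)} - 3424347 = \left(2 + \left(233 - 1042\right)^{2}\right) - 3424347 = \left(2 + \left(-809\right)^{2}\right) - 3424347 = \left(2 + 654481\right) - 3424347 = 654483 - 3424347 = -2769864$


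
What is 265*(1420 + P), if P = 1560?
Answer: 789700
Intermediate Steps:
265*(1420 + P) = 265*(1420 + 1560) = 265*2980 = 789700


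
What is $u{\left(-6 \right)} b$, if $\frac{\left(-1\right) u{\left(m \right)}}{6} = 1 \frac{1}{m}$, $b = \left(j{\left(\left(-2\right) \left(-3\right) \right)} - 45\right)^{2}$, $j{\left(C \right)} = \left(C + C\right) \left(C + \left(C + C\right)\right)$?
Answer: $29241$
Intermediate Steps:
$j{\left(C \right)} = 6 C^{2}$ ($j{\left(C \right)} = 2 C \left(C + 2 C\right) = 2 C 3 C = 6 C^{2}$)
$b = 29241$ ($b = \left(6 \left(\left(-2\right) \left(-3\right)\right)^{2} - 45\right)^{2} = \left(6 \cdot 6^{2} - 45\right)^{2} = \left(6 \cdot 36 - 45\right)^{2} = \left(216 - 45\right)^{2} = 171^{2} = 29241$)
$u{\left(m \right)} = - \frac{6}{m}$ ($u{\left(m \right)} = - 6 \cdot 1 \frac{1}{m} = - \frac{6}{m}$)
$u{\left(-6 \right)} b = - \frac{6}{-6} \cdot 29241 = \left(-6\right) \left(- \frac{1}{6}\right) 29241 = 1 \cdot 29241 = 29241$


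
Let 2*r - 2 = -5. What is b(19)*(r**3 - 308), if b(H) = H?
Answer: -47329/8 ≈ -5916.1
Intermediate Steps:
r = -3/2 (r = 1 + (1/2)*(-5) = 1 - 5/2 = -3/2 ≈ -1.5000)
b(19)*(r**3 - 308) = 19*((-3/2)**3 - 308) = 19*(-27/8 - 308) = 19*(-2491/8) = -47329/8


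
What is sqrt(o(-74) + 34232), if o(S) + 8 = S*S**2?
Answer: 10*I*sqrt(3710) ≈ 609.1*I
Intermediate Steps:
o(S) = -8 + S**3 (o(S) = -8 + S*S**2 = -8 + S**3)
sqrt(o(-74) + 34232) = sqrt((-8 + (-74)**3) + 34232) = sqrt((-8 - 405224) + 34232) = sqrt(-405232 + 34232) = sqrt(-371000) = 10*I*sqrt(3710)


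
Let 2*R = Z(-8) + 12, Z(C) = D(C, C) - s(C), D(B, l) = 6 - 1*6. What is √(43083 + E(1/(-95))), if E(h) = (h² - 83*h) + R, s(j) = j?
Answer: 3*√43213579/95 ≈ 207.59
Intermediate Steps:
D(B, l) = 0 (D(B, l) = 6 - 6 = 0)
Z(C) = -C (Z(C) = 0 - C = -C)
R = 10 (R = (-1*(-8) + 12)/2 = (8 + 12)/2 = (½)*20 = 10)
E(h) = 10 + h² - 83*h (E(h) = (h² - 83*h) + 10 = 10 + h² - 83*h)
√(43083 + E(1/(-95))) = √(43083 + (10 + (1/(-95))² - 83/(-95))) = √(43083 + (10 + (-1/95)² - 83*(-1/95))) = √(43083 + (10 + 1/9025 + 83/95)) = √(43083 + 98136/9025) = √(388922211/9025) = 3*√43213579/95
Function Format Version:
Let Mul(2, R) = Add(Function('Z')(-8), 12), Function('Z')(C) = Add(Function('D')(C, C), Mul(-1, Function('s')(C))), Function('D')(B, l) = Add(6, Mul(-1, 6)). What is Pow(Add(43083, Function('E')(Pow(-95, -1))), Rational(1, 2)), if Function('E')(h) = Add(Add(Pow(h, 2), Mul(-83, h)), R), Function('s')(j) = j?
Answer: Mul(Rational(3, 95), Pow(43213579, Rational(1, 2))) ≈ 207.59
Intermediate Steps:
Function('D')(B, l) = 0 (Function('D')(B, l) = Add(6, -6) = 0)
Function('Z')(C) = Mul(-1, C) (Function('Z')(C) = Add(0, Mul(-1, C)) = Mul(-1, C))
R = 10 (R = Mul(Rational(1, 2), Add(Mul(-1, -8), 12)) = Mul(Rational(1, 2), Add(8, 12)) = Mul(Rational(1, 2), 20) = 10)
Function('E')(h) = Add(10, Pow(h, 2), Mul(-83, h)) (Function('E')(h) = Add(Add(Pow(h, 2), Mul(-83, h)), 10) = Add(10, Pow(h, 2), Mul(-83, h)))
Pow(Add(43083, Function('E')(Pow(-95, -1))), Rational(1, 2)) = Pow(Add(43083, Add(10, Pow(Pow(-95, -1), 2), Mul(-83, Pow(-95, -1)))), Rational(1, 2)) = Pow(Add(43083, Add(10, Pow(Rational(-1, 95), 2), Mul(-83, Rational(-1, 95)))), Rational(1, 2)) = Pow(Add(43083, Add(10, Rational(1, 9025), Rational(83, 95))), Rational(1, 2)) = Pow(Add(43083, Rational(98136, 9025)), Rational(1, 2)) = Pow(Rational(388922211, 9025), Rational(1, 2)) = Mul(Rational(3, 95), Pow(43213579, Rational(1, 2)))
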